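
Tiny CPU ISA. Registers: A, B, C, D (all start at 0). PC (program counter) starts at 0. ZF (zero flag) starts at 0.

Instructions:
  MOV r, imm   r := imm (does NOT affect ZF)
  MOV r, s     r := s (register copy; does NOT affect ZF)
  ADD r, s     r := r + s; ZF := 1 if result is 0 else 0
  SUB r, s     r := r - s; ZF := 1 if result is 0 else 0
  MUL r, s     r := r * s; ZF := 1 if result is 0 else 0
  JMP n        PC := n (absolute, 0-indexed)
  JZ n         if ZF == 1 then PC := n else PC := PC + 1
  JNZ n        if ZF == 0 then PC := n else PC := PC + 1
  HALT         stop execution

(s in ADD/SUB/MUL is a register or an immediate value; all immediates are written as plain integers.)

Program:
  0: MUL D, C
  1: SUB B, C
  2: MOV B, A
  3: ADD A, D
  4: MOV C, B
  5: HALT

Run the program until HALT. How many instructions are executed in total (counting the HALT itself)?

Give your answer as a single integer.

Answer: 6

Derivation:
Step 1: PC=0 exec 'MUL D, C'. After: A=0 B=0 C=0 D=0 ZF=1 PC=1
Step 2: PC=1 exec 'SUB B, C'. After: A=0 B=0 C=0 D=0 ZF=1 PC=2
Step 3: PC=2 exec 'MOV B, A'. After: A=0 B=0 C=0 D=0 ZF=1 PC=3
Step 4: PC=3 exec 'ADD A, D'. After: A=0 B=0 C=0 D=0 ZF=1 PC=4
Step 5: PC=4 exec 'MOV C, B'. After: A=0 B=0 C=0 D=0 ZF=1 PC=5
Step 6: PC=5 exec 'HALT'. After: A=0 B=0 C=0 D=0 ZF=1 PC=5 HALTED
Total instructions executed: 6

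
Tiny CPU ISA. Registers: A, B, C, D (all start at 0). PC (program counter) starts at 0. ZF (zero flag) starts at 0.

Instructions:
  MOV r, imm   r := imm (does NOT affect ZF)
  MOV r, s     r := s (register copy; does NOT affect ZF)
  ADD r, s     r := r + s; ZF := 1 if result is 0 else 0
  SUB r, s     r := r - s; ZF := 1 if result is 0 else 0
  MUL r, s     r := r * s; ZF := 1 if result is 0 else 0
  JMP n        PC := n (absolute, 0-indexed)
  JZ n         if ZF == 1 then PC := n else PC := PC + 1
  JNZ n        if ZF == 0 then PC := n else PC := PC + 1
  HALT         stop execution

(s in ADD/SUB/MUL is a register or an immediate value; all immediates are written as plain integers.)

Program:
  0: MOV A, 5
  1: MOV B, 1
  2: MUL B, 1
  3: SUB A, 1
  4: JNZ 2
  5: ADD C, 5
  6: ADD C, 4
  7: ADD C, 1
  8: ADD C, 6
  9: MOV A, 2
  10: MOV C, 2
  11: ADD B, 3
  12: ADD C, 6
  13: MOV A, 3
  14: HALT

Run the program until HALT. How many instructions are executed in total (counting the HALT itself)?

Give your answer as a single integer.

Answer: 27

Derivation:
Step 1: PC=0 exec 'MOV A, 5'. After: A=5 B=0 C=0 D=0 ZF=0 PC=1
Step 2: PC=1 exec 'MOV B, 1'. After: A=5 B=1 C=0 D=0 ZF=0 PC=2
Step 3: PC=2 exec 'MUL B, 1'. After: A=5 B=1 C=0 D=0 ZF=0 PC=3
Step 4: PC=3 exec 'SUB A, 1'. After: A=4 B=1 C=0 D=0 ZF=0 PC=4
Step 5: PC=4 exec 'JNZ 2'. After: A=4 B=1 C=0 D=0 ZF=0 PC=2
Step 6: PC=2 exec 'MUL B, 1'. After: A=4 B=1 C=0 D=0 ZF=0 PC=3
Step 7: PC=3 exec 'SUB A, 1'. After: A=3 B=1 C=0 D=0 ZF=0 PC=4
Step 8: PC=4 exec 'JNZ 2'. After: A=3 B=1 C=0 D=0 ZF=0 PC=2
Step 9: PC=2 exec 'MUL B, 1'. After: A=3 B=1 C=0 D=0 ZF=0 PC=3
Step 10: PC=3 exec 'SUB A, 1'. After: A=2 B=1 C=0 D=0 ZF=0 PC=4
Step 11: PC=4 exec 'JNZ 2'. After: A=2 B=1 C=0 D=0 ZF=0 PC=2
Step 12: PC=2 exec 'MUL B, 1'. After: A=2 B=1 C=0 D=0 ZF=0 PC=3
Step 13: PC=3 exec 'SUB A, 1'. After: A=1 B=1 C=0 D=0 ZF=0 PC=4
Step 14: PC=4 exec 'JNZ 2'. After: A=1 B=1 C=0 D=0 ZF=0 PC=2
Step 15: PC=2 exec 'MUL B, 1'. After: A=1 B=1 C=0 D=0 ZF=0 PC=3
Step 16: PC=3 exec 'SUB A, 1'. After: A=0 B=1 C=0 D=0 ZF=1 PC=4
Step 17: PC=4 exec 'JNZ 2'. After: A=0 B=1 C=0 D=0 ZF=1 PC=5
Step 18: PC=5 exec 'ADD C, 5'. After: A=0 B=1 C=5 D=0 ZF=0 PC=6
Step 19: PC=6 exec 'ADD C, 4'. After: A=0 B=1 C=9 D=0 ZF=0 PC=7
Step 20: PC=7 exec 'ADD C, 1'. After: A=0 B=1 C=10 D=0 ZF=0 PC=8
Step 21: PC=8 exec 'ADD C, 6'. After: A=0 B=1 C=16 D=0 ZF=0 PC=9
Step 22: PC=9 exec 'MOV A, 2'. After: A=2 B=1 C=16 D=0 ZF=0 PC=10
Step 23: PC=10 exec 'MOV C, 2'. After: A=2 B=1 C=2 D=0 ZF=0 PC=11
Step 24: PC=11 exec 'ADD B, 3'. After: A=2 B=4 C=2 D=0 ZF=0 PC=12
Step 25: PC=12 exec 'ADD C, 6'. After: A=2 B=4 C=8 D=0 ZF=0 PC=13
Step 26: PC=13 exec 'MOV A, 3'. After: A=3 B=4 C=8 D=0 ZF=0 PC=14
Step 27: PC=14 exec 'HALT'. After: A=3 B=4 C=8 D=0 ZF=0 PC=14 HALTED
Total instructions executed: 27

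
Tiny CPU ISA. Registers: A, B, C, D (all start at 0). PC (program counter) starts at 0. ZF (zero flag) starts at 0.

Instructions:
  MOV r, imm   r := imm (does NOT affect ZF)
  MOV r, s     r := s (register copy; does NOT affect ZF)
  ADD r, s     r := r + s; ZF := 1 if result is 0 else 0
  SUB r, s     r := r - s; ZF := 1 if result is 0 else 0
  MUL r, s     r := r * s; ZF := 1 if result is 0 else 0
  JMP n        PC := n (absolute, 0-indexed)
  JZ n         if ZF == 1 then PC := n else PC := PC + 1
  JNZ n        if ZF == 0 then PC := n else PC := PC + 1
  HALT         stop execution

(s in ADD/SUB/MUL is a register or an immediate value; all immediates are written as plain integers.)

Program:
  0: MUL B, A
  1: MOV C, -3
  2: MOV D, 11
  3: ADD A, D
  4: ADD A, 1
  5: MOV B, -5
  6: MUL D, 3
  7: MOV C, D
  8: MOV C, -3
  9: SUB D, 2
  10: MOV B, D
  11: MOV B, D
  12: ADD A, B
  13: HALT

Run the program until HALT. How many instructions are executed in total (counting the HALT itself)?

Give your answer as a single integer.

Step 1: PC=0 exec 'MUL B, A'. After: A=0 B=0 C=0 D=0 ZF=1 PC=1
Step 2: PC=1 exec 'MOV C, -3'. After: A=0 B=0 C=-3 D=0 ZF=1 PC=2
Step 3: PC=2 exec 'MOV D, 11'. After: A=0 B=0 C=-3 D=11 ZF=1 PC=3
Step 4: PC=3 exec 'ADD A, D'. After: A=11 B=0 C=-3 D=11 ZF=0 PC=4
Step 5: PC=4 exec 'ADD A, 1'. After: A=12 B=0 C=-3 D=11 ZF=0 PC=5
Step 6: PC=5 exec 'MOV B, -5'. After: A=12 B=-5 C=-3 D=11 ZF=0 PC=6
Step 7: PC=6 exec 'MUL D, 3'. After: A=12 B=-5 C=-3 D=33 ZF=0 PC=7
Step 8: PC=7 exec 'MOV C, D'. After: A=12 B=-5 C=33 D=33 ZF=0 PC=8
Step 9: PC=8 exec 'MOV C, -3'. After: A=12 B=-5 C=-3 D=33 ZF=0 PC=9
Step 10: PC=9 exec 'SUB D, 2'. After: A=12 B=-5 C=-3 D=31 ZF=0 PC=10
Step 11: PC=10 exec 'MOV B, D'. After: A=12 B=31 C=-3 D=31 ZF=0 PC=11
Step 12: PC=11 exec 'MOV B, D'. After: A=12 B=31 C=-3 D=31 ZF=0 PC=12
Step 13: PC=12 exec 'ADD A, B'. After: A=43 B=31 C=-3 D=31 ZF=0 PC=13
Step 14: PC=13 exec 'HALT'. After: A=43 B=31 C=-3 D=31 ZF=0 PC=13 HALTED
Total instructions executed: 14

Answer: 14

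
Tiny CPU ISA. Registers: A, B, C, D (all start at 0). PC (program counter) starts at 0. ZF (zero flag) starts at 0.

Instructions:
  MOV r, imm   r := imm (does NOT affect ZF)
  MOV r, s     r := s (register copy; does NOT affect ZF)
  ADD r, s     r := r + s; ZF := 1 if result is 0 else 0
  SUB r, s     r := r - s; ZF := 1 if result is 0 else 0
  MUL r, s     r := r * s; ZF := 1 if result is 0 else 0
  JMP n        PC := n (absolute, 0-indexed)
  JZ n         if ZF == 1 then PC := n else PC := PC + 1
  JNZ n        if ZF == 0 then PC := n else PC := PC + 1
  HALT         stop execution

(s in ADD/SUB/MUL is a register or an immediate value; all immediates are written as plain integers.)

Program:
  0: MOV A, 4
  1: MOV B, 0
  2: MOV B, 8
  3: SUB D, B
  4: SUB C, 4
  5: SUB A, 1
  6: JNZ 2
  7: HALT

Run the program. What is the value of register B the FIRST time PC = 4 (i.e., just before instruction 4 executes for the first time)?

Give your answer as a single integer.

Step 1: PC=0 exec 'MOV A, 4'. After: A=4 B=0 C=0 D=0 ZF=0 PC=1
Step 2: PC=1 exec 'MOV B, 0'. After: A=4 B=0 C=0 D=0 ZF=0 PC=2
Step 3: PC=2 exec 'MOV B, 8'. After: A=4 B=8 C=0 D=0 ZF=0 PC=3
Step 4: PC=3 exec 'SUB D, B'. After: A=4 B=8 C=0 D=-8 ZF=0 PC=4
First time PC=4: B=8

8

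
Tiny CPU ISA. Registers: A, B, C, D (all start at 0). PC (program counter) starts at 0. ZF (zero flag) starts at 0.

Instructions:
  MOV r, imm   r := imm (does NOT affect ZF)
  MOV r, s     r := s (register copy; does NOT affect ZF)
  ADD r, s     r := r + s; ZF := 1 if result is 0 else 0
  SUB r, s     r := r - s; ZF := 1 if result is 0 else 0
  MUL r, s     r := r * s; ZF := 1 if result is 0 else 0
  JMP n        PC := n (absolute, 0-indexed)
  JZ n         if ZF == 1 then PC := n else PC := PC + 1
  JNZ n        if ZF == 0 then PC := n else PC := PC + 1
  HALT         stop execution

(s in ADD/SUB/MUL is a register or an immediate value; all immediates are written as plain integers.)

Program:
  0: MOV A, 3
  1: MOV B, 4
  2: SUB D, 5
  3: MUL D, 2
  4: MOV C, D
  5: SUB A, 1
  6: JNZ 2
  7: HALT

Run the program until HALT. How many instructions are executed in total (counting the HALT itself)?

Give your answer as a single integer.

Step 1: PC=0 exec 'MOV A, 3'. After: A=3 B=0 C=0 D=0 ZF=0 PC=1
Step 2: PC=1 exec 'MOV B, 4'. After: A=3 B=4 C=0 D=0 ZF=0 PC=2
Step 3: PC=2 exec 'SUB D, 5'. After: A=3 B=4 C=0 D=-5 ZF=0 PC=3
Step 4: PC=3 exec 'MUL D, 2'. After: A=3 B=4 C=0 D=-10 ZF=0 PC=4
Step 5: PC=4 exec 'MOV C, D'. After: A=3 B=4 C=-10 D=-10 ZF=0 PC=5
Step 6: PC=5 exec 'SUB A, 1'. After: A=2 B=4 C=-10 D=-10 ZF=0 PC=6
Step 7: PC=6 exec 'JNZ 2'. After: A=2 B=4 C=-10 D=-10 ZF=0 PC=2
Step 8: PC=2 exec 'SUB D, 5'. After: A=2 B=4 C=-10 D=-15 ZF=0 PC=3
Step 9: PC=3 exec 'MUL D, 2'. After: A=2 B=4 C=-10 D=-30 ZF=0 PC=4
Step 10: PC=4 exec 'MOV C, D'. After: A=2 B=4 C=-30 D=-30 ZF=0 PC=5
Step 11: PC=5 exec 'SUB A, 1'. After: A=1 B=4 C=-30 D=-30 ZF=0 PC=6
Step 12: PC=6 exec 'JNZ 2'. After: A=1 B=4 C=-30 D=-30 ZF=0 PC=2
Step 13: PC=2 exec 'SUB D, 5'. After: A=1 B=4 C=-30 D=-35 ZF=0 PC=3
Step 14: PC=3 exec 'MUL D, 2'. After: A=1 B=4 C=-30 D=-70 ZF=0 PC=4
Step 15: PC=4 exec 'MOV C, D'. After: A=1 B=4 C=-70 D=-70 ZF=0 PC=5
Step 16: PC=5 exec 'SUB A, 1'. After: A=0 B=4 C=-70 D=-70 ZF=1 PC=6
Step 17: PC=6 exec 'JNZ 2'. After: A=0 B=4 C=-70 D=-70 ZF=1 PC=7
Step 18: PC=7 exec 'HALT'. After: A=0 B=4 C=-70 D=-70 ZF=1 PC=7 HALTED
Total instructions executed: 18

Answer: 18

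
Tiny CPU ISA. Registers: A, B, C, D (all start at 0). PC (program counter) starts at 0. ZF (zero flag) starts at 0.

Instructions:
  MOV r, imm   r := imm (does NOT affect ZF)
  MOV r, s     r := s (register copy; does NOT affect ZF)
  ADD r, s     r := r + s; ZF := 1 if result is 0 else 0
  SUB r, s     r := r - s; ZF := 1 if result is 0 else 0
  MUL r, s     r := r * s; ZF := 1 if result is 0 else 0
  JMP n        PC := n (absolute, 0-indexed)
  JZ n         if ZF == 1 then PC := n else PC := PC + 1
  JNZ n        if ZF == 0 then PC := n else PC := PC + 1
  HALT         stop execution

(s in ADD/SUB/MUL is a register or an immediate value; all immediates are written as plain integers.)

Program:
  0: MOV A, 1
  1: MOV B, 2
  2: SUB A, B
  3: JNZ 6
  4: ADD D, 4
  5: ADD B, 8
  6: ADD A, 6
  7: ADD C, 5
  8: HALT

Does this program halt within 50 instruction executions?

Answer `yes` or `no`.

Step 1: PC=0 exec 'MOV A, 1'. After: A=1 B=0 C=0 D=0 ZF=0 PC=1
Step 2: PC=1 exec 'MOV B, 2'. After: A=1 B=2 C=0 D=0 ZF=0 PC=2
Step 3: PC=2 exec 'SUB A, B'. After: A=-1 B=2 C=0 D=0 ZF=0 PC=3
Step 4: PC=3 exec 'JNZ 6'. After: A=-1 B=2 C=0 D=0 ZF=0 PC=6
Step 5: PC=6 exec 'ADD A, 6'. After: A=5 B=2 C=0 D=0 ZF=0 PC=7
Step 6: PC=7 exec 'ADD C, 5'. After: A=5 B=2 C=5 D=0 ZF=0 PC=8
Step 7: PC=8 exec 'HALT'. After: A=5 B=2 C=5 D=0 ZF=0 PC=8 HALTED

Answer: yes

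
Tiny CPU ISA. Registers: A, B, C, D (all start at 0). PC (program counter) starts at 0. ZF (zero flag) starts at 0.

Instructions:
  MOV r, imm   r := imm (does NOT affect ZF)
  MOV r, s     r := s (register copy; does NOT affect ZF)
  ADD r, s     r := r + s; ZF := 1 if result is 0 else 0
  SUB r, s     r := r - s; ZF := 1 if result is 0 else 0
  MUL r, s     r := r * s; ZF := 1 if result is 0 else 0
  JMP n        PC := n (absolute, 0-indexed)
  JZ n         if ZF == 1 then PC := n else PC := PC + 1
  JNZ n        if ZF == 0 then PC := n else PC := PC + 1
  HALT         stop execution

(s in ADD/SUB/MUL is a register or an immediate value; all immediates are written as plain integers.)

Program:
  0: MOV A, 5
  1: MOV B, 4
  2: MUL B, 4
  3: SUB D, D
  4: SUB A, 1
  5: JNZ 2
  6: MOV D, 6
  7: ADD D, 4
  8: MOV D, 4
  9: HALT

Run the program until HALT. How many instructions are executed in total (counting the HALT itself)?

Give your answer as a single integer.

Step 1: PC=0 exec 'MOV A, 5'. After: A=5 B=0 C=0 D=0 ZF=0 PC=1
Step 2: PC=1 exec 'MOV B, 4'. After: A=5 B=4 C=0 D=0 ZF=0 PC=2
Step 3: PC=2 exec 'MUL B, 4'. After: A=5 B=16 C=0 D=0 ZF=0 PC=3
Step 4: PC=3 exec 'SUB D, D'. After: A=5 B=16 C=0 D=0 ZF=1 PC=4
Step 5: PC=4 exec 'SUB A, 1'. After: A=4 B=16 C=0 D=0 ZF=0 PC=5
Step 6: PC=5 exec 'JNZ 2'. After: A=4 B=16 C=0 D=0 ZF=0 PC=2
Step 7: PC=2 exec 'MUL B, 4'. After: A=4 B=64 C=0 D=0 ZF=0 PC=3
Step 8: PC=3 exec 'SUB D, D'. After: A=4 B=64 C=0 D=0 ZF=1 PC=4
Step 9: PC=4 exec 'SUB A, 1'. After: A=3 B=64 C=0 D=0 ZF=0 PC=5
Step 10: PC=5 exec 'JNZ 2'. After: A=3 B=64 C=0 D=0 ZF=0 PC=2
Step 11: PC=2 exec 'MUL B, 4'. After: A=3 B=256 C=0 D=0 ZF=0 PC=3
Step 12: PC=3 exec 'SUB D, D'. After: A=3 B=256 C=0 D=0 ZF=1 PC=4
Step 13: PC=4 exec 'SUB A, 1'. After: A=2 B=256 C=0 D=0 ZF=0 PC=5
Step 14: PC=5 exec 'JNZ 2'. After: A=2 B=256 C=0 D=0 ZF=0 PC=2
Step 15: PC=2 exec 'MUL B, 4'. After: A=2 B=1024 C=0 D=0 ZF=0 PC=3
Step 16: PC=3 exec 'SUB D, D'. After: A=2 B=1024 C=0 D=0 ZF=1 PC=4
Step 17: PC=4 exec 'SUB A, 1'. After: A=1 B=1024 C=0 D=0 ZF=0 PC=5
Step 18: PC=5 exec 'JNZ 2'. After: A=1 B=1024 C=0 D=0 ZF=0 PC=2
Step 19: PC=2 exec 'MUL B, 4'. After: A=1 B=4096 C=0 D=0 ZF=0 PC=3
Step 20: PC=3 exec 'SUB D, D'. After: A=1 B=4096 C=0 D=0 ZF=1 PC=4
Step 21: PC=4 exec 'SUB A, 1'. After: A=0 B=4096 C=0 D=0 ZF=1 PC=5
Step 22: PC=5 exec 'JNZ 2'. After: A=0 B=4096 C=0 D=0 ZF=1 PC=6
Step 23: PC=6 exec 'MOV D, 6'. After: A=0 B=4096 C=0 D=6 ZF=1 PC=7
Step 24: PC=7 exec 'ADD D, 4'. After: A=0 B=4096 C=0 D=10 ZF=0 PC=8
Step 25: PC=8 exec 'MOV D, 4'. After: A=0 B=4096 C=0 D=4 ZF=0 PC=9
Step 26: PC=9 exec 'HALT'. After: A=0 B=4096 C=0 D=4 ZF=0 PC=9 HALTED
Total instructions executed: 26

Answer: 26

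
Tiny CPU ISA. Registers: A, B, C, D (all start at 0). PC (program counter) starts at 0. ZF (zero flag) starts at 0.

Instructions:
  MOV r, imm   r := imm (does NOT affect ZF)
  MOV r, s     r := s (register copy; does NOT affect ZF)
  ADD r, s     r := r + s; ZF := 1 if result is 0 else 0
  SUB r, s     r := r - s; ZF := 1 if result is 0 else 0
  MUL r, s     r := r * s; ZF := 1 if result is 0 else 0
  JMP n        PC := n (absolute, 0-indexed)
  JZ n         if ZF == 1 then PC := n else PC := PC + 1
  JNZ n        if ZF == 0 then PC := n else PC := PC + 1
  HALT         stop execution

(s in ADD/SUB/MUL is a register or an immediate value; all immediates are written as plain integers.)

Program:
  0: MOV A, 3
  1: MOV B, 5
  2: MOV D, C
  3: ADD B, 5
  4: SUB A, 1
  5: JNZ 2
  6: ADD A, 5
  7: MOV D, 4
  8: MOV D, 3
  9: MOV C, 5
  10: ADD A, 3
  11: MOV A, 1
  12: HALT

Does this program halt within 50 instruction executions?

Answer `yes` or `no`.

Step 1: PC=0 exec 'MOV A, 3'. After: A=3 B=0 C=0 D=0 ZF=0 PC=1
Step 2: PC=1 exec 'MOV B, 5'. After: A=3 B=5 C=0 D=0 ZF=0 PC=2
Step 3: PC=2 exec 'MOV D, C'. After: A=3 B=5 C=0 D=0 ZF=0 PC=3
Step 4: PC=3 exec 'ADD B, 5'. After: A=3 B=10 C=0 D=0 ZF=0 PC=4
Step 5: PC=4 exec 'SUB A, 1'. After: A=2 B=10 C=0 D=0 ZF=0 PC=5
Step 6: PC=5 exec 'JNZ 2'. After: A=2 B=10 C=0 D=0 ZF=0 PC=2
Step 7: PC=2 exec 'MOV D, C'. After: A=2 B=10 C=0 D=0 ZF=0 PC=3
Step 8: PC=3 exec 'ADD B, 5'. After: A=2 B=15 C=0 D=0 ZF=0 PC=4
Step 9: PC=4 exec 'SUB A, 1'. After: A=1 B=15 C=0 D=0 ZF=0 PC=5
Step 10: PC=5 exec 'JNZ 2'. After: A=1 B=15 C=0 D=0 ZF=0 PC=2
Step 11: PC=2 exec 'MOV D, C'. After: A=1 B=15 C=0 D=0 ZF=0 PC=3
Step 12: PC=3 exec 'ADD B, 5'. After: A=1 B=20 C=0 D=0 ZF=0 PC=4
Step 13: PC=4 exec 'SUB A, 1'. After: A=0 B=20 C=0 D=0 ZF=1 PC=5
Step 14: PC=5 exec 'JNZ 2'. After: A=0 B=20 C=0 D=0 ZF=1 PC=6
Step 15: PC=6 exec 'ADD A, 5'. After: A=5 B=20 C=0 D=0 ZF=0 PC=7
Step 16: PC=7 exec 'MOV D, 4'. After: A=5 B=20 C=0 D=4 ZF=0 PC=8
Step 17: PC=8 exec 'MOV D, 3'. After: A=5 B=20 C=0 D=3 ZF=0 PC=9
Step 18: PC=9 exec 'MOV C, 5'. After: A=5 B=20 C=5 D=3 ZF=0 PC=10
Step 19: PC=10 exec 'ADD A, 3'. After: A=8 B=20 C=5 D=3 ZF=0 PC=11
Step 20: PC=11 exec 'MOV A, 1'. After: A=1 B=20 C=5 D=3 ZF=0 PC=12
Step 21: PC=12 exec 'HALT'. After: A=1 B=20 C=5 D=3 ZF=0 PC=12 HALTED

Answer: yes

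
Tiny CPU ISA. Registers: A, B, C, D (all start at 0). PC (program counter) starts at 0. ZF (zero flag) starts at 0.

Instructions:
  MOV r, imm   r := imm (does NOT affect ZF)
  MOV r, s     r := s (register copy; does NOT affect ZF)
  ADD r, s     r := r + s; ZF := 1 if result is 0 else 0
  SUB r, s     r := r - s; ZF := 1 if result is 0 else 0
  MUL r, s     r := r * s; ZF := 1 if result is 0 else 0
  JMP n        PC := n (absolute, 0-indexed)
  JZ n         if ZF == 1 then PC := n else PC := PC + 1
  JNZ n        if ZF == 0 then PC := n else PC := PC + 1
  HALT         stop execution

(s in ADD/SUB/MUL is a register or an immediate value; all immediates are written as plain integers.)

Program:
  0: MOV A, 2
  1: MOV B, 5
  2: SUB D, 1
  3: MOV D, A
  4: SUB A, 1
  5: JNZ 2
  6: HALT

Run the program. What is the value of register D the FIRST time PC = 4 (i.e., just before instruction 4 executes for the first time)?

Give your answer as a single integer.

Step 1: PC=0 exec 'MOV A, 2'. After: A=2 B=0 C=0 D=0 ZF=0 PC=1
Step 2: PC=1 exec 'MOV B, 5'. After: A=2 B=5 C=0 D=0 ZF=0 PC=2
Step 3: PC=2 exec 'SUB D, 1'. After: A=2 B=5 C=0 D=-1 ZF=0 PC=3
Step 4: PC=3 exec 'MOV D, A'. After: A=2 B=5 C=0 D=2 ZF=0 PC=4
First time PC=4: D=2

2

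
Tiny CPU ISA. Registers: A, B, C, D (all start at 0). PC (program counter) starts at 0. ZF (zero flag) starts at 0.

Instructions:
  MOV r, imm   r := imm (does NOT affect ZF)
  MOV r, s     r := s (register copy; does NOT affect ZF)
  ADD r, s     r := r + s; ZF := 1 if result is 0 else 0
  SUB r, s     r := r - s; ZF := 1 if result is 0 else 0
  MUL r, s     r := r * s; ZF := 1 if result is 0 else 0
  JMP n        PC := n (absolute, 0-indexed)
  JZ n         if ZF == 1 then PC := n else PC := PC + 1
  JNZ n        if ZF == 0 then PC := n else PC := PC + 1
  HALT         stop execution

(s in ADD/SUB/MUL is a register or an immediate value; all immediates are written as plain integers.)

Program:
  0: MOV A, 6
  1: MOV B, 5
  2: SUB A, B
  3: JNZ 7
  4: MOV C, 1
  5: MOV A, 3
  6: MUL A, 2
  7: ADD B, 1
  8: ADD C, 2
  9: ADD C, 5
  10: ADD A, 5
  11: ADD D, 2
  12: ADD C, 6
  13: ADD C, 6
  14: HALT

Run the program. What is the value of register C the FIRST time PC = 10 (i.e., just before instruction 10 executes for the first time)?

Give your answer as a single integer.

Step 1: PC=0 exec 'MOV A, 6'. After: A=6 B=0 C=0 D=0 ZF=0 PC=1
Step 2: PC=1 exec 'MOV B, 5'. After: A=6 B=5 C=0 D=0 ZF=0 PC=2
Step 3: PC=2 exec 'SUB A, B'. After: A=1 B=5 C=0 D=0 ZF=0 PC=3
Step 4: PC=3 exec 'JNZ 7'. After: A=1 B=5 C=0 D=0 ZF=0 PC=7
Step 5: PC=7 exec 'ADD B, 1'. After: A=1 B=6 C=0 D=0 ZF=0 PC=8
Step 6: PC=8 exec 'ADD C, 2'. After: A=1 B=6 C=2 D=0 ZF=0 PC=9
Step 7: PC=9 exec 'ADD C, 5'. After: A=1 B=6 C=7 D=0 ZF=0 PC=10
First time PC=10: C=7

7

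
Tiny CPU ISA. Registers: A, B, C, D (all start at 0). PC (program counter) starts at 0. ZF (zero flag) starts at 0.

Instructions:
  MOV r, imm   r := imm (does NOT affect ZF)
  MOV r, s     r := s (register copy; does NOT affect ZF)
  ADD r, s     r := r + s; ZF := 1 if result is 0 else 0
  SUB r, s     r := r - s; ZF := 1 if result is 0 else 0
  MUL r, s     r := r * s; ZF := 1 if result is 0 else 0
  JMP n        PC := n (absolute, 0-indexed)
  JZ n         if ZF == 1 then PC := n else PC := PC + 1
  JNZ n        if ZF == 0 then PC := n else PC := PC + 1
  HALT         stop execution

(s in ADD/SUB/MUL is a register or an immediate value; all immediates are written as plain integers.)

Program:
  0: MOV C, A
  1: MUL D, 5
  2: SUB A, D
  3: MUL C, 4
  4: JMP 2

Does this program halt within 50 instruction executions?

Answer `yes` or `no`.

Answer: no

Derivation:
Step 1: PC=0 exec 'MOV C, A'. After: A=0 B=0 C=0 D=0 ZF=0 PC=1
Step 2: PC=1 exec 'MUL D, 5'. After: A=0 B=0 C=0 D=0 ZF=1 PC=2
Step 3: PC=2 exec 'SUB A, D'. After: A=0 B=0 C=0 D=0 ZF=1 PC=3
Step 4: PC=3 exec 'MUL C, 4'. After: A=0 B=0 C=0 D=0 ZF=1 PC=4
Step 5: PC=4 exec 'JMP 2'. After: A=0 B=0 C=0 D=0 ZF=1 PC=2
State after step 5 equals state after step 2: the program is in a cycle of length 3 and will never halt.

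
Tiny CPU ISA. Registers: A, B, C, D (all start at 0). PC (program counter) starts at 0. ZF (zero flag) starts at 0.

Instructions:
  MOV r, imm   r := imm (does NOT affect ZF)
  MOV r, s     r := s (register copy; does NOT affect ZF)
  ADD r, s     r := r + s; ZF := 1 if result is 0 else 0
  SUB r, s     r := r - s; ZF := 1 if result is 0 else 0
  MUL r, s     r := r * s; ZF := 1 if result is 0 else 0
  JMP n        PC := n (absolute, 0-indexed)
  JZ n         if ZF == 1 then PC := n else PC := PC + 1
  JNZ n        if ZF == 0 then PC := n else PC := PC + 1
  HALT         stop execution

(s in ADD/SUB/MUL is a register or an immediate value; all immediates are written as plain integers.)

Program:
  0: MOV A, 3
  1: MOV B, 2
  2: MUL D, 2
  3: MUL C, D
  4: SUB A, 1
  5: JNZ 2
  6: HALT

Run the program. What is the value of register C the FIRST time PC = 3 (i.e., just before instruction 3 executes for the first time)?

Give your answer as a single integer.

Step 1: PC=0 exec 'MOV A, 3'. After: A=3 B=0 C=0 D=0 ZF=0 PC=1
Step 2: PC=1 exec 'MOV B, 2'. After: A=3 B=2 C=0 D=0 ZF=0 PC=2
Step 3: PC=2 exec 'MUL D, 2'. After: A=3 B=2 C=0 D=0 ZF=1 PC=3
First time PC=3: C=0

0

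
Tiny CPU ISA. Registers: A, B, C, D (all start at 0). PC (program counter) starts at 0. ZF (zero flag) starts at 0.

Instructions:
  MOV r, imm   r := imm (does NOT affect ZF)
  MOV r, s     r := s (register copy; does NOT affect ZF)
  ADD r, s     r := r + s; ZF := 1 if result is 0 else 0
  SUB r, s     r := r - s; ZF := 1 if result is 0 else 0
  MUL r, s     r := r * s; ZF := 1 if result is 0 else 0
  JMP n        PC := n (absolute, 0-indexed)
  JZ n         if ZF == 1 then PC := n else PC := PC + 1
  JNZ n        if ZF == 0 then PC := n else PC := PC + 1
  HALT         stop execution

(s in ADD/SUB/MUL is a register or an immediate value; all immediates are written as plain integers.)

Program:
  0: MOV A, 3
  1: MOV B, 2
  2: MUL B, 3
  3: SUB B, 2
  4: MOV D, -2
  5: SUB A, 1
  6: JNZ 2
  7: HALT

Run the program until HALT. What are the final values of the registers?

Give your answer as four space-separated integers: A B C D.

Answer: 0 28 0 -2

Derivation:
Step 1: PC=0 exec 'MOV A, 3'. After: A=3 B=0 C=0 D=0 ZF=0 PC=1
Step 2: PC=1 exec 'MOV B, 2'. After: A=3 B=2 C=0 D=0 ZF=0 PC=2
Step 3: PC=2 exec 'MUL B, 3'. After: A=3 B=6 C=0 D=0 ZF=0 PC=3
Step 4: PC=3 exec 'SUB B, 2'. After: A=3 B=4 C=0 D=0 ZF=0 PC=4
Step 5: PC=4 exec 'MOV D, -2'. After: A=3 B=4 C=0 D=-2 ZF=0 PC=5
Step 6: PC=5 exec 'SUB A, 1'. After: A=2 B=4 C=0 D=-2 ZF=0 PC=6
Step 7: PC=6 exec 'JNZ 2'. After: A=2 B=4 C=0 D=-2 ZF=0 PC=2
Step 8: PC=2 exec 'MUL B, 3'. After: A=2 B=12 C=0 D=-2 ZF=0 PC=3
Step 9: PC=3 exec 'SUB B, 2'. After: A=2 B=10 C=0 D=-2 ZF=0 PC=4
Step 10: PC=4 exec 'MOV D, -2'. After: A=2 B=10 C=0 D=-2 ZF=0 PC=5
Step 11: PC=5 exec 'SUB A, 1'. After: A=1 B=10 C=0 D=-2 ZF=0 PC=6
Step 12: PC=6 exec 'JNZ 2'. After: A=1 B=10 C=0 D=-2 ZF=0 PC=2
Step 13: PC=2 exec 'MUL B, 3'. After: A=1 B=30 C=0 D=-2 ZF=0 PC=3
Step 14: PC=3 exec 'SUB B, 2'. After: A=1 B=28 C=0 D=-2 ZF=0 PC=4
Step 15: PC=4 exec 'MOV D, -2'. After: A=1 B=28 C=0 D=-2 ZF=0 PC=5
Step 16: PC=5 exec 'SUB A, 1'. After: A=0 B=28 C=0 D=-2 ZF=1 PC=6
Step 17: PC=6 exec 'JNZ 2'. After: A=0 B=28 C=0 D=-2 ZF=1 PC=7
Step 18: PC=7 exec 'HALT'. After: A=0 B=28 C=0 D=-2 ZF=1 PC=7 HALTED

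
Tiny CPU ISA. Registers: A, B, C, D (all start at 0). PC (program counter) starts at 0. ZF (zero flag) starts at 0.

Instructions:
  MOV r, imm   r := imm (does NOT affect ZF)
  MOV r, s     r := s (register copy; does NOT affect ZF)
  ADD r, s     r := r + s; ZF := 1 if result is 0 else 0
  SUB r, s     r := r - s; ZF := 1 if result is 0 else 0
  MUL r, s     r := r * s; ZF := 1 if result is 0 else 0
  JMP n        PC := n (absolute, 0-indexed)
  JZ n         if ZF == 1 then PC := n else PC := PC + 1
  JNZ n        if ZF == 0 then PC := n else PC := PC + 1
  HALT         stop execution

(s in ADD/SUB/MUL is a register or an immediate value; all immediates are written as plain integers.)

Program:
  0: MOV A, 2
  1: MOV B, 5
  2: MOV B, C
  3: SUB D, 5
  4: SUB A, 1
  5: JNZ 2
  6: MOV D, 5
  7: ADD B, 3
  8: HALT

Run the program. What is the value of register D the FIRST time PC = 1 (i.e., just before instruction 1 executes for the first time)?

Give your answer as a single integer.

Step 1: PC=0 exec 'MOV A, 2'. After: A=2 B=0 C=0 D=0 ZF=0 PC=1
First time PC=1: D=0

0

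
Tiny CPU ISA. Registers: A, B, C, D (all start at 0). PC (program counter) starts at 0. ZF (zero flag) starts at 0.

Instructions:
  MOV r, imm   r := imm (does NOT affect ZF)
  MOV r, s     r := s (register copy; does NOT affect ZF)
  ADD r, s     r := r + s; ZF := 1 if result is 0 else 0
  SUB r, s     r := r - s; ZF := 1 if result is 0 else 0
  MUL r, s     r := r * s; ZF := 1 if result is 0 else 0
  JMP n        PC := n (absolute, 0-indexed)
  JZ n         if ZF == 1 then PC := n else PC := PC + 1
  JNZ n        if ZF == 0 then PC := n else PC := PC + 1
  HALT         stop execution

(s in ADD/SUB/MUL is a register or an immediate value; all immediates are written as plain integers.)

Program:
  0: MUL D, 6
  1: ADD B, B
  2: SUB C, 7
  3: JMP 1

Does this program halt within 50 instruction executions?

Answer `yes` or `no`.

Answer: no

Derivation:
Step 1: PC=0 exec 'MUL D, 6'. After: A=0 B=0 C=0 D=0 ZF=1 PC=1
Step 2: PC=1 exec 'ADD B, B'. After: A=0 B=0 C=0 D=0 ZF=1 PC=2
Step 3: PC=2 exec 'SUB C, 7'. After: A=0 B=0 C=-7 D=0 ZF=0 PC=3
Step 4: PC=3 exec 'JMP 1'. After: A=0 B=0 C=-7 D=0 ZF=0 PC=1
Step 5: PC=1 exec 'ADD B, B'. After: A=0 B=0 C=-7 D=0 ZF=1 PC=2
Step 6: PC=2 exec 'SUB C, 7'. After: A=0 B=0 C=-14 D=0 ZF=0 PC=3
Step 7: PC=3 exec 'JMP 1'. After: A=0 B=0 C=-14 D=0 ZF=0 PC=1
Step 8: PC=1 exec 'ADD B, B'. After: A=0 B=0 C=-14 D=0 ZF=1 PC=2
Step 9: PC=2 exec 'SUB C, 7'. After: A=0 B=0 C=-21 D=0 ZF=0 PC=3
Step 10: PC=3 exec 'JMP 1'. After: A=0 B=0 C=-21 D=0 ZF=0 PC=1
Step 11: PC=1 exec 'ADD B, B'. After: A=0 B=0 C=-21 D=0 ZF=1 PC=2
Step 12: PC=2 exec 'SUB C, 7'. After: A=0 B=0 C=-28 D=0 ZF=0 PC=3
Step 13: PC=3 exec 'JMP 1'. After: A=0 B=0 C=-28 D=0 ZF=0 PC=1
Step 14: PC=1 exec 'ADD B, B'. After: A=0 B=0 C=-28 D=0 ZF=1 PC=2
Step 15: PC=2 exec 'SUB C, 7'. After: A=0 B=0 C=-35 D=0 ZF=0 PC=3
After 50 steps: not halted. PC revisits the same instructions with no path to HALT; will never halt.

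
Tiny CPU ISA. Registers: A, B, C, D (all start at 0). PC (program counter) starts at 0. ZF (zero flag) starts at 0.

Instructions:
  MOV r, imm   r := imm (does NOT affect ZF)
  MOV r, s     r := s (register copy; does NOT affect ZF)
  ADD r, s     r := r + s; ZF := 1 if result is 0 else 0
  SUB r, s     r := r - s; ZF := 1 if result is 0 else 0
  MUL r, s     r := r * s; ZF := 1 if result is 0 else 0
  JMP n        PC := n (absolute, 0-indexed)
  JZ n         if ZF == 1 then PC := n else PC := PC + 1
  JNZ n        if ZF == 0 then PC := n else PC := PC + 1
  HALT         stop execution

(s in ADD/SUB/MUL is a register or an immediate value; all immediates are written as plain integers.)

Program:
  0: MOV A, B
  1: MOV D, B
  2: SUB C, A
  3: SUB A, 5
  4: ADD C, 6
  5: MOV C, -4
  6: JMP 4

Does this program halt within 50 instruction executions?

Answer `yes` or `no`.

Step 1: PC=0 exec 'MOV A, B'. After: A=0 B=0 C=0 D=0 ZF=0 PC=1
Step 2: PC=1 exec 'MOV D, B'. After: A=0 B=0 C=0 D=0 ZF=0 PC=2
Step 3: PC=2 exec 'SUB C, A'. After: A=0 B=0 C=0 D=0 ZF=1 PC=3
Step 4: PC=3 exec 'SUB A, 5'. After: A=-5 B=0 C=0 D=0 ZF=0 PC=4
Step 5: PC=4 exec 'ADD C, 6'. After: A=-5 B=0 C=6 D=0 ZF=0 PC=5
Step 6: PC=5 exec 'MOV C, -4'. After: A=-5 B=0 C=-4 D=0 ZF=0 PC=6
Step 7: PC=6 exec 'JMP 4'. After: A=-5 B=0 C=-4 D=0 ZF=0 PC=4
Step 8: PC=4 exec 'ADD C, 6'. After: A=-5 B=0 C=2 D=0 ZF=0 PC=5
Step 9: PC=5 exec 'MOV C, -4'. After: A=-5 B=0 C=-4 D=0 ZF=0 PC=6
State after step 9 equals state after step 6: the program is in a cycle of length 3 and will never halt.

Answer: no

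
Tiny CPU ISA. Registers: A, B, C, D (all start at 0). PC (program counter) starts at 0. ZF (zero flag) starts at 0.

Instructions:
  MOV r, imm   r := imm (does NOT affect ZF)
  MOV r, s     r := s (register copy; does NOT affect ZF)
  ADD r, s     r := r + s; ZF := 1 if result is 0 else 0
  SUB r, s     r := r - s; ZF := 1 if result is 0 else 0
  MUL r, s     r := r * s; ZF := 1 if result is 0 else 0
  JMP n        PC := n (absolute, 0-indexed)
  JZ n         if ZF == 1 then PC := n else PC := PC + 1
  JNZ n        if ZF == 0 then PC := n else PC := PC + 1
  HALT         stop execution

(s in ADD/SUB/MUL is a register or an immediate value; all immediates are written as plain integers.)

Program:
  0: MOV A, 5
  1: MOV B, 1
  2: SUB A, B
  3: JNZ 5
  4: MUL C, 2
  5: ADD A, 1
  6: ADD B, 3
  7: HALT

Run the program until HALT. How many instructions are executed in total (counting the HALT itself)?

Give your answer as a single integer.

Step 1: PC=0 exec 'MOV A, 5'. After: A=5 B=0 C=0 D=0 ZF=0 PC=1
Step 2: PC=1 exec 'MOV B, 1'. After: A=5 B=1 C=0 D=0 ZF=0 PC=2
Step 3: PC=2 exec 'SUB A, B'. After: A=4 B=1 C=0 D=0 ZF=0 PC=3
Step 4: PC=3 exec 'JNZ 5'. After: A=4 B=1 C=0 D=0 ZF=0 PC=5
Step 5: PC=5 exec 'ADD A, 1'. After: A=5 B=1 C=0 D=0 ZF=0 PC=6
Step 6: PC=6 exec 'ADD B, 3'. After: A=5 B=4 C=0 D=0 ZF=0 PC=7
Step 7: PC=7 exec 'HALT'. After: A=5 B=4 C=0 D=0 ZF=0 PC=7 HALTED
Total instructions executed: 7

Answer: 7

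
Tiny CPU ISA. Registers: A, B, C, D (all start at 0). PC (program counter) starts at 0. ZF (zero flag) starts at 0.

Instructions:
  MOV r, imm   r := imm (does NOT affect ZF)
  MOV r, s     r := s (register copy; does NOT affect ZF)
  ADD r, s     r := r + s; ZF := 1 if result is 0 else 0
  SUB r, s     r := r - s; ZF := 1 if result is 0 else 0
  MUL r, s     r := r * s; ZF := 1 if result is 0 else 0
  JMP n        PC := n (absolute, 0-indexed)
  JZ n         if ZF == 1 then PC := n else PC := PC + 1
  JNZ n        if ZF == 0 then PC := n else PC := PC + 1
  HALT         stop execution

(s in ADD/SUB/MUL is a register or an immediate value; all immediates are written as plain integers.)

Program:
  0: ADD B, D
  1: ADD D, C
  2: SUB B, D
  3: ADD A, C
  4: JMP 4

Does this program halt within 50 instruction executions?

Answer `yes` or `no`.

Step 1: PC=0 exec 'ADD B, D'. After: A=0 B=0 C=0 D=0 ZF=1 PC=1
Step 2: PC=1 exec 'ADD D, C'. After: A=0 B=0 C=0 D=0 ZF=1 PC=2
Step 3: PC=2 exec 'SUB B, D'. After: A=0 B=0 C=0 D=0 ZF=1 PC=3
Step 4: PC=3 exec 'ADD A, C'. After: A=0 B=0 C=0 D=0 ZF=1 PC=4
Step 5: PC=4 exec 'JMP 4'. After: A=0 B=0 C=0 D=0 ZF=1 PC=4
State after step 5 equals state after step 4: the program is in a cycle of length 1 and will never halt.

Answer: no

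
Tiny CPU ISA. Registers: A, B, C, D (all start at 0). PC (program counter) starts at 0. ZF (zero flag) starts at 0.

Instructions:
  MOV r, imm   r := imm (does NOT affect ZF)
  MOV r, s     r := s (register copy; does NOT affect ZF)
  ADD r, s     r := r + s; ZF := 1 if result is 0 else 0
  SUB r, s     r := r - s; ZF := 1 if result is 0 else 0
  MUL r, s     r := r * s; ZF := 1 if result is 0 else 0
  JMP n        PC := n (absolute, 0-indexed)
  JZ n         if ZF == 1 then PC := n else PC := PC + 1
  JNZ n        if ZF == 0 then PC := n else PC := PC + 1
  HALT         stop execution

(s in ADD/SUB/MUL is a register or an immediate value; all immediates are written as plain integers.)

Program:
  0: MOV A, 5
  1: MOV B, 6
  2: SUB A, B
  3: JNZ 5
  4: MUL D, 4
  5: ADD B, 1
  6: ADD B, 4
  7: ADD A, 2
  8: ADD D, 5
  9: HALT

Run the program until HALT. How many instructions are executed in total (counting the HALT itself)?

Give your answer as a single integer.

Step 1: PC=0 exec 'MOV A, 5'. After: A=5 B=0 C=0 D=0 ZF=0 PC=1
Step 2: PC=1 exec 'MOV B, 6'. After: A=5 B=6 C=0 D=0 ZF=0 PC=2
Step 3: PC=2 exec 'SUB A, B'. After: A=-1 B=6 C=0 D=0 ZF=0 PC=3
Step 4: PC=3 exec 'JNZ 5'. After: A=-1 B=6 C=0 D=0 ZF=0 PC=5
Step 5: PC=5 exec 'ADD B, 1'. After: A=-1 B=7 C=0 D=0 ZF=0 PC=6
Step 6: PC=6 exec 'ADD B, 4'. After: A=-1 B=11 C=0 D=0 ZF=0 PC=7
Step 7: PC=7 exec 'ADD A, 2'. After: A=1 B=11 C=0 D=0 ZF=0 PC=8
Step 8: PC=8 exec 'ADD D, 5'. After: A=1 B=11 C=0 D=5 ZF=0 PC=9
Step 9: PC=9 exec 'HALT'. After: A=1 B=11 C=0 D=5 ZF=0 PC=9 HALTED
Total instructions executed: 9

Answer: 9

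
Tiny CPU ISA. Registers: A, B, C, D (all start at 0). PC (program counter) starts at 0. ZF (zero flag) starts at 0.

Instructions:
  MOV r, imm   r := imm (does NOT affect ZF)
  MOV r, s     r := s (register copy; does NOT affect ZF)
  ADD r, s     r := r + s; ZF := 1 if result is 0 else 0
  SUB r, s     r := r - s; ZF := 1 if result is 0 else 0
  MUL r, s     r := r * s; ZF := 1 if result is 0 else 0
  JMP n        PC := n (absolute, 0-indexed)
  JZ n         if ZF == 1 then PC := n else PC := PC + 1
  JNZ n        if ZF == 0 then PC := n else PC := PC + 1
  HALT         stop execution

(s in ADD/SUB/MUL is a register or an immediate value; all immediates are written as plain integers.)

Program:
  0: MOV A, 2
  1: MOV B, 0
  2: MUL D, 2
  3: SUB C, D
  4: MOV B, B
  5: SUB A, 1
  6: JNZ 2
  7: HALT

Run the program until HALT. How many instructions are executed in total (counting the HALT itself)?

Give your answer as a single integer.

Step 1: PC=0 exec 'MOV A, 2'. After: A=2 B=0 C=0 D=0 ZF=0 PC=1
Step 2: PC=1 exec 'MOV B, 0'. After: A=2 B=0 C=0 D=0 ZF=0 PC=2
Step 3: PC=2 exec 'MUL D, 2'. After: A=2 B=0 C=0 D=0 ZF=1 PC=3
Step 4: PC=3 exec 'SUB C, D'. After: A=2 B=0 C=0 D=0 ZF=1 PC=4
Step 5: PC=4 exec 'MOV B, B'. After: A=2 B=0 C=0 D=0 ZF=1 PC=5
Step 6: PC=5 exec 'SUB A, 1'. After: A=1 B=0 C=0 D=0 ZF=0 PC=6
Step 7: PC=6 exec 'JNZ 2'. After: A=1 B=0 C=0 D=0 ZF=0 PC=2
Step 8: PC=2 exec 'MUL D, 2'. After: A=1 B=0 C=0 D=0 ZF=1 PC=3
Step 9: PC=3 exec 'SUB C, D'. After: A=1 B=0 C=0 D=0 ZF=1 PC=4
Step 10: PC=4 exec 'MOV B, B'. After: A=1 B=0 C=0 D=0 ZF=1 PC=5
Step 11: PC=5 exec 'SUB A, 1'. After: A=0 B=0 C=0 D=0 ZF=1 PC=6
Step 12: PC=6 exec 'JNZ 2'. After: A=0 B=0 C=0 D=0 ZF=1 PC=7
Step 13: PC=7 exec 'HALT'. After: A=0 B=0 C=0 D=0 ZF=1 PC=7 HALTED
Total instructions executed: 13

Answer: 13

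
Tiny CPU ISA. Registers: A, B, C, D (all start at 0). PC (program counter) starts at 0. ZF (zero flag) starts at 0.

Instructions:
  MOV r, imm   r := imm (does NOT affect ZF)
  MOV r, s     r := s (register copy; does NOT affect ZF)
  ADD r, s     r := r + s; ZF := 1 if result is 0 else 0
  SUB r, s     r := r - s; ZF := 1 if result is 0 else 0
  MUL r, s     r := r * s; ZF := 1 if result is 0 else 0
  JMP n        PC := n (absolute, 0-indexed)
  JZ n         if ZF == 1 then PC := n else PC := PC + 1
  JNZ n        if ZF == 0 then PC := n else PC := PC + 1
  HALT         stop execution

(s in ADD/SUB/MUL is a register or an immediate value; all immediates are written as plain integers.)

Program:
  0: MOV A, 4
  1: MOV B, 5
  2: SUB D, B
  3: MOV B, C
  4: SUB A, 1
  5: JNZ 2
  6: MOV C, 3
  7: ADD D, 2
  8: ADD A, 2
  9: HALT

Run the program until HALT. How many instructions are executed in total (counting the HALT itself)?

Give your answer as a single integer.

Step 1: PC=0 exec 'MOV A, 4'. After: A=4 B=0 C=0 D=0 ZF=0 PC=1
Step 2: PC=1 exec 'MOV B, 5'. After: A=4 B=5 C=0 D=0 ZF=0 PC=2
Step 3: PC=2 exec 'SUB D, B'. After: A=4 B=5 C=0 D=-5 ZF=0 PC=3
Step 4: PC=3 exec 'MOV B, C'. After: A=4 B=0 C=0 D=-5 ZF=0 PC=4
Step 5: PC=4 exec 'SUB A, 1'. After: A=3 B=0 C=0 D=-5 ZF=0 PC=5
Step 6: PC=5 exec 'JNZ 2'. After: A=3 B=0 C=0 D=-5 ZF=0 PC=2
Step 7: PC=2 exec 'SUB D, B'. After: A=3 B=0 C=0 D=-5 ZF=0 PC=3
Step 8: PC=3 exec 'MOV B, C'. After: A=3 B=0 C=0 D=-5 ZF=0 PC=4
Step 9: PC=4 exec 'SUB A, 1'. After: A=2 B=0 C=0 D=-5 ZF=0 PC=5
Step 10: PC=5 exec 'JNZ 2'. After: A=2 B=0 C=0 D=-5 ZF=0 PC=2
Step 11: PC=2 exec 'SUB D, B'. After: A=2 B=0 C=0 D=-5 ZF=0 PC=3
Step 12: PC=3 exec 'MOV B, C'. After: A=2 B=0 C=0 D=-5 ZF=0 PC=4
Step 13: PC=4 exec 'SUB A, 1'. After: A=1 B=0 C=0 D=-5 ZF=0 PC=5
Step 14: PC=5 exec 'JNZ 2'. After: A=1 B=0 C=0 D=-5 ZF=0 PC=2
Step 15: PC=2 exec 'SUB D, B'. After: A=1 B=0 C=0 D=-5 ZF=0 PC=3
Step 16: PC=3 exec 'MOV B, C'. After: A=1 B=0 C=0 D=-5 ZF=0 PC=4
Step 17: PC=4 exec 'SUB A, 1'. After: A=0 B=0 C=0 D=-5 ZF=1 PC=5
Step 18: PC=5 exec 'JNZ 2'. After: A=0 B=0 C=0 D=-5 ZF=1 PC=6
Step 19: PC=6 exec 'MOV C, 3'. After: A=0 B=0 C=3 D=-5 ZF=1 PC=7
Step 20: PC=7 exec 'ADD D, 2'. After: A=0 B=0 C=3 D=-3 ZF=0 PC=8
Step 21: PC=8 exec 'ADD A, 2'. After: A=2 B=0 C=3 D=-3 ZF=0 PC=9
Step 22: PC=9 exec 'HALT'. After: A=2 B=0 C=3 D=-3 ZF=0 PC=9 HALTED
Total instructions executed: 22

Answer: 22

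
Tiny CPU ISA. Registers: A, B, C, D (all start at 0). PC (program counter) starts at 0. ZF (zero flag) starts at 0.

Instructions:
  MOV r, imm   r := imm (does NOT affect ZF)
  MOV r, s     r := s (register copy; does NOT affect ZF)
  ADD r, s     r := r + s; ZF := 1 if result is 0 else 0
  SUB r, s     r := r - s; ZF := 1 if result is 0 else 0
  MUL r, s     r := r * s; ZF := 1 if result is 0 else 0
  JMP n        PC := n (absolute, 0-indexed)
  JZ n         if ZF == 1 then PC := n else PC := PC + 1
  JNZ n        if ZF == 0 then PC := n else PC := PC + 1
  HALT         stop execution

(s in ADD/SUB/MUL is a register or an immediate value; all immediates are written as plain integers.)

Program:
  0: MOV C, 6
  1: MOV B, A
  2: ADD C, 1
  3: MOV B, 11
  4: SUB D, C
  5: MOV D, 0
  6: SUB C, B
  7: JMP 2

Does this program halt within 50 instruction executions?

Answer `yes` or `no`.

Step 1: PC=0 exec 'MOV C, 6'. After: A=0 B=0 C=6 D=0 ZF=0 PC=1
Step 2: PC=1 exec 'MOV B, A'. After: A=0 B=0 C=6 D=0 ZF=0 PC=2
Step 3: PC=2 exec 'ADD C, 1'. After: A=0 B=0 C=7 D=0 ZF=0 PC=3
Step 4: PC=3 exec 'MOV B, 11'. After: A=0 B=11 C=7 D=0 ZF=0 PC=4
Step 5: PC=4 exec 'SUB D, C'. After: A=0 B=11 C=7 D=-7 ZF=0 PC=5
Step 6: PC=5 exec 'MOV D, 0'. After: A=0 B=11 C=7 D=0 ZF=0 PC=6
Step 7: PC=6 exec 'SUB C, B'. After: A=0 B=11 C=-4 D=0 ZF=0 PC=7
Step 8: PC=7 exec 'JMP 2'. After: A=0 B=11 C=-4 D=0 ZF=0 PC=2
Step 9: PC=2 exec 'ADD C, 1'. After: A=0 B=11 C=-3 D=0 ZF=0 PC=3
Step 10: PC=3 exec 'MOV B, 11'. After: A=0 B=11 C=-3 D=0 ZF=0 PC=4
Step 11: PC=4 exec 'SUB D, C'. After: A=0 B=11 C=-3 D=3 ZF=0 PC=5
Step 12: PC=5 exec 'MOV D, 0'. After: A=0 B=11 C=-3 D=0 ZF=0 PC=6
Step 13: PC=6 exec 'SUB C, B'. After: A=0 B=11 C=-14 D=0 ZF=0 PC=7
Step 14: PC=7 exec 'JMP 2'. After: A=0 B=11 C=-14 D=0 ZF=0 PC=2
Step 15: PC=2 exec 'ADD C, 1'. After: A=0 B=11 C=-13 D=0 ZF=0 PC=3
After 50 steps: not halted. PC revisits the same instructions with no path to HALT; will never halt.

Answer: no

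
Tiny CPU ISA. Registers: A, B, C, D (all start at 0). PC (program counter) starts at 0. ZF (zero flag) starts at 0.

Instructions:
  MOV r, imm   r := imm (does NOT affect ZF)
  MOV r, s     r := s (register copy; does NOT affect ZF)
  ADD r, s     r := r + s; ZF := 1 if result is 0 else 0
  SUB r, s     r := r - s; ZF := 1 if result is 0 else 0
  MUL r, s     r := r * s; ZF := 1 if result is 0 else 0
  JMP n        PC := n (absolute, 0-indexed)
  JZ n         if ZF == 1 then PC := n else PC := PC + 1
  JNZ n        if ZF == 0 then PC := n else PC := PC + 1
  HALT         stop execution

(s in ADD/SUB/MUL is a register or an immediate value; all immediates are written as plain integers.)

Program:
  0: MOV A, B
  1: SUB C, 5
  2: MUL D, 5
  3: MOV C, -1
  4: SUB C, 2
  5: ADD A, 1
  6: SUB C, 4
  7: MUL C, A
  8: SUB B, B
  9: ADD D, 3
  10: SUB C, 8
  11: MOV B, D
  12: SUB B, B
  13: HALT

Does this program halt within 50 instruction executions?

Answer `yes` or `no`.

Step 1: PC=0 exec 'MOV A, B'. After: A=0 B=0 C=0 D=0 ZF=0 PC=1
Step 2: PC=1 exec 'SUB C, 5'. After: A=0 B=0 C=-5 D=0 ZF=0 PC=2
Step 3: PC=2 exec 'MUL D, 5'. After: A=0 B=0 C=-5 D=0 ZF=1 PC=3
Step 4: PC=3 exec 'MOV C, -1'. After: A=0 B=0 C=-1 D=0 ZF=1 PC=4
Step 5: PC=4 exec 'SUB C, 2'. After: A=0 B=0 C=-3 D=0 ZF=0 PC=5
Step 6: PC=5 exec 'ADD A, 1'. After: A=1 B=0 C=-3 D=0 ZF=0 PC=6
Step 7: PC=6 exec 'SUB C, 4'. After: A=1 B=0 C=-7 D=0 ZF=0 PC=7
Step 8: PC=7 exec 'MUL C, A'. After: A=1 B=0 C=-7 D=0 ZF=0 PC=8
Step 9: PC=8 exec 'SUB B, B'. After: A=1 B=0 C=-7 D=0 ZF=1 PC=9
Step 10: PC=9 exec 'ADD D, 3'. After: A=1 B=0 C=-7 D=3 ZF=0 PC=10
Step 11: PC=10 exec 'SUB C, 8'. After: A=1 B=0 C=-15 D=3 ZF=0 PC=11
Step 12: PC=11 exec 'MOV B, D'. After: A=1 B=3 C=-15 D=3 ZF=0 PC=12
Step 13: PC=12 exec 'SUB B, B'. After: A=1 B=0 C=-15 D=3 ZF=1 PC=13
Step 14: PC=13 exec 'HALT'. After: A=1 B=0 C=-15 D=3 ZF=1 PC=13 HALTED

Answer: yes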